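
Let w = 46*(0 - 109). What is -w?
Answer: 5014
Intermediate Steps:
w = -5014 (w = 46*(-109) = -5014)
-w = -1*(-5014) = 5014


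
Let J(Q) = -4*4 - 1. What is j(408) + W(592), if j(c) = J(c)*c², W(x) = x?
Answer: -2829296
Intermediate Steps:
J(Q) = -17 (J(Q) = -16 - 1 = -17)
j(c) = -17*c²
j(408) + W(592) = -17*408² + 592 = -17*166464 + 592 = -2829888 + 592 = -2829296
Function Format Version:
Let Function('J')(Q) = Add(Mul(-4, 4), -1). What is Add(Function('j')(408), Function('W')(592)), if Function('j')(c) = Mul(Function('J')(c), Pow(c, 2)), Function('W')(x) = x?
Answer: -2829296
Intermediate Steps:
Function('J')(Q) = -17 (Function('J')(Q) = Add(-16, -1) = -17)
Function('j')(c) = Mul(-17, Pow(c, 2))
Add(Function('j')(408), Function('W')(592)) = Add(Mul(-17, Pow(408, 2)), 592) = Add(Mul(-17, 166464), 592) = Add(-2829888, 592) = -2829296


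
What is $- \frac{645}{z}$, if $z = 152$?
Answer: $- \frac{645}{152} \approx -4.2434$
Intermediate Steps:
$- \frac{645}{z} = - \frac{645}{152}$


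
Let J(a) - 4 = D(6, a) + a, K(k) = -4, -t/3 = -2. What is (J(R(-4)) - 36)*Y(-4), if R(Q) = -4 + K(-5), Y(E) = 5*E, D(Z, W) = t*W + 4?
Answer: 1680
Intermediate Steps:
t = 6 (t = -3*(-2) = 6)
D(Z, W) = 4 + 6*W (D(Z, W) = 6*W + 4 = 4 + 6*W)
R(Q) = -8 (R(Q) = -4 - 4 = -8)
J(a) = 8 + 7*a (J(a) = 4 + ((4 + 6*a) + a) = 4 + (4 + 7*a) = 8 + 7*a)
(J(R(-4)) - 36)*Y(-4) = ((8 + 7*(-8)) - 36)*(5*(-4)) = ((8 - 56) - 36)*(-20) = (-48 - 36)*(-20) = -84*(-20) = 1680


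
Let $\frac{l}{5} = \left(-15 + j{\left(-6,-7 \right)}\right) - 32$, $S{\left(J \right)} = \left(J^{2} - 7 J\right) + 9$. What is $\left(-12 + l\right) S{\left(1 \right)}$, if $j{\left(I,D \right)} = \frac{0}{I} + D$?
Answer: $-846$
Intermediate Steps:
$j{\left(I,D \right)} = D$ ($j{\left(I,D \right)} = 0 + D = D$)
$S{\left(J \right)} = 9 + J^{2} - 7 J$
$l = -270$ ($l = 5 \left(\left(-15 - 7\right) - 32\right) = 5 \left(-22 - 32\right) = 5 \left(-54\right) = -270$)
$\left(-12 + l\right) S{\left(1 \right)} = \left(-12 - 270\right) \left(9 + 1^{2} - 7\right) = - 282 \left(9 + 1 - 7\right) = \left(-282\right) 3 = -846$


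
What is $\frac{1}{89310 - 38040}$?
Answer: $\frac{1}{51270} \approx 1.9505 \cdot 10^{-5}$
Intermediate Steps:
$\frac{1}{89310 - 38040} = \frac{1}{51270}$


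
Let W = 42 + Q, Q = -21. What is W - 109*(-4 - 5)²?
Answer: -8808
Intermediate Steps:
W = 21 (W = 42 - 21 = 21)
W - 109*(-4 - 5)² = 21 - 109*(-4 - 5)² = 21 - 109*(-9)² = 21 - 109*81 = 21 - 8829 = -8808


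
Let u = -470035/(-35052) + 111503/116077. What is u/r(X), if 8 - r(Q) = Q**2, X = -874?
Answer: -58468655851/3107973414563472 ≈ -1.8812e-5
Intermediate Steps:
r(Q) = 8 - Q**2
u = 58468655851/4068731004 (u = -470035*(-1/35052) + 111503*(1/116077) = 470035/35052 + 111503/116077 = 58468655851/4068731004 ≈ 14.370)
u/r(X) = 58468655851/(4068731004*(8 - 1*(-874)**2)) = 58468655851/(4068731004*(8 - 1*763876)) = 58468655851/(4068731004*(8 - 763876)) = (58468655851/4068731004)/(-763868) = (58468655851/4068731004)*(-1/763868) = -58468655851/3107973414563472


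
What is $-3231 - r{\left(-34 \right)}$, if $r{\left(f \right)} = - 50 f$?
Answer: $-4931$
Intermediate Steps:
$-3231 - r{\left(-34 \right)} = -3231 - \left(-50\right) \left(-34\right) = -3231 - 1700 = -4931$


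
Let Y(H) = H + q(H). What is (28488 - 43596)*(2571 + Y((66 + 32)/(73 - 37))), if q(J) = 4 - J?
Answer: -38903100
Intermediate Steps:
Y(H) = 4 (Y(H) = H + (4 - H) = 4)
(28488 - 43596)*(2571 + Y((66 + 32)/(73 - 37))) = (28488 - 43596)*(2571 + 4) = -15108*2575 = -38903100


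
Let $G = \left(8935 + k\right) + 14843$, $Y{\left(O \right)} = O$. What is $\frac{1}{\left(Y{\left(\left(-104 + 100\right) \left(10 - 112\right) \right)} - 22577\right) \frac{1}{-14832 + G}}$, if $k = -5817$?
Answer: $- \frac{447}{3167} \approx -0.14114$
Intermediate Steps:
$G = 17961$ ($G = \left(8935 - 5817\right) + 14843 = 3118 + 14843 = 17961$)
$\frac{1}{\left(Y{\left(\left(-104 + 100\right) \left(10 - 112\right) \right)} - 22577\right) \frac{1}{-14832 + G}} = \frac{1}{\left(\left(-104 + 100\right) \left(10 - 112\right) - 22577\right) \frac{1}{-14832 + 17961}} = \frac{1}{\left(\left(-4\right) \left(-102\right) - 22577\right) \frac{1}{3129}} = \frac{1}{\left(408 - 22577\right) \frac{1}{3129}} = \frac{1}{\left(-22169\right) \frac{1}{3129}} = \frac{1}{- \frac{3167}{447}} = - \frac{447}{3167}$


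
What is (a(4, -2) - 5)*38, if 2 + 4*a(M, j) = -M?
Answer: -247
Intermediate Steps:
a(M, j) = -1/2 - M/4 (a(M, j) = -1/2 + (-M)/4 = -1/2 - M/4)
(a(4, -2) - 5)*38 = ((-1/2 - 1/4*4) - 5)*38 = ((-1/2 - 1) - 5)*38 = (-3/2 - 5)*38 = -13/2*38 = -247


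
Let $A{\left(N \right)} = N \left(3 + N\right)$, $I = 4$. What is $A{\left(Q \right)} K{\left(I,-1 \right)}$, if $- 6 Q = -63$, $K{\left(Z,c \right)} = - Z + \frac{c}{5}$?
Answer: $- \frac{11907}{20} \approx -595.35$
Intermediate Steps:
$K{\left(Z,c \right)} = - Z + \frac{c}{5}$ ($K{\left(Z,c \right)} = - Z + c \frac{1}{5} = - Z + \frac{c}{5}$)
$Q = \frac{21}{2}$ ($Q = \left(- \frac{1}{6}\right) \left(-63\right) = \frac{21}{2} \approx 10.5$)
$A{\left(Q \right)} K{\left(I,-1 \right)} = \frac{21 \left(3 + \frac{21}{2}\right)}{2} \left(\left(-1\right) 4 + \frac{1}{5} \left(-1\right)\right) = \frac{21}{2} \cdot \frac{27}{2} \left(-4 - \frac{1}{5}\right) = \frac{567}{4} \left(- \frac{21}{5}\right) = - \frac{11907}{20}$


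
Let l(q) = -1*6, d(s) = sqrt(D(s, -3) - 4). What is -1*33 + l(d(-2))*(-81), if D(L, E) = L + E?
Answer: 453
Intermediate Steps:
D(L, E) = E + L
d(s) = sqrt(-7 + s) (d(s) = sqrt((-3 + s) - 4) = sqrt(-7 + s))
l(q) = -6
-1*33 + l(d(-2))*(-81) = -1*33 - 6*(-81) = -33 + 486 = 453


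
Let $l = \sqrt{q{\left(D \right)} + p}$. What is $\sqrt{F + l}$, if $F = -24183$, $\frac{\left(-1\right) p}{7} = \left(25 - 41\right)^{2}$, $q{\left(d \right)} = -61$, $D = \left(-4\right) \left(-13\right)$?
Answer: $\sqrt{-24183 + i \sqrt{1853}} \approx 0.138 + 155.51 i$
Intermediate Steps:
$D = 52$
$p = -1792$ ($p = - 7 \left(25 - 41\right)^{2} = - 7 \left(-16\right)^{2} = \left(-7\right) 256 = -1792$)
$l = i \sqrt{1853}$ ($l = \sqrt{-61 - 1792} = \sqrt{-1853} = i \sqrt{1853} \approx 43.047 i$)
$\sqrt{F + l} = \sqrt{-24183 + i \sqrt{1853}}$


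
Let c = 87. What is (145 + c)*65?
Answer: 15080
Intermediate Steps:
(145 + c)*65 = (145 + 87)*65 = 232*65 = 15080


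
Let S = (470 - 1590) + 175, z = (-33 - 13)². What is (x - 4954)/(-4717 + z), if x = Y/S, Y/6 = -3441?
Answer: 517876/273105 ≈ 1.8963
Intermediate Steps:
z = 2116 (z = (-46)² = 2116)
Y = -20646 (Y = 6*(-3441) = -20646)
S = -945 (S = -1120 + 175 = -945)
x = 2294/105 (x = -20646/(-945) = -20646*(-1/945) = 2294/105 ≈ 21.848)
(x - 4954)/(-4717 + z) = (2294/105 - 4954)/(-4717 + 2116) = -517876/105/(-2601) = -517876/105*(-1/2601) = 517876/273105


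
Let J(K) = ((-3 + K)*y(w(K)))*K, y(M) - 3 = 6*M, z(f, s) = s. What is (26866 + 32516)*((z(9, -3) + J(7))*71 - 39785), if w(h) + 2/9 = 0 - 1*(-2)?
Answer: -761791884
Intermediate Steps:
w(h) = 16/9 (w(h) = -2/9 + (0 - 1*(-2)) = -2/9 + (0 + 2) = -2/9 + 2 = 16/9)
y(M) = 3 + 6*M
J(K) = K*(-41 + 41*K/3) (J(K) = ((-3 + K)*(3 + 6*(16/9)))*K = ((-3 + K)*(3 + 32/3))*K = ((-3 + K)*(41/3))*K = (-41 + 41*K/3)*K = K*(-41 + 41*K/3))
(26866 + 32516)*((z(9, -3) + J(7))*71 - 39785) = (26866 + 32516)*((-3 + (41/3)*7*(-3 + 7))*71 - 39785) = 59382*((-3 + (41/3)*7*4)*71 - 39785) = 59382*((-3 + 1148/3)*71 - 39785) = 59382*((1139/3)*71 - 39785) = 59382*(80869/3 - 39785) = 59382*(-38486/3) = -761791884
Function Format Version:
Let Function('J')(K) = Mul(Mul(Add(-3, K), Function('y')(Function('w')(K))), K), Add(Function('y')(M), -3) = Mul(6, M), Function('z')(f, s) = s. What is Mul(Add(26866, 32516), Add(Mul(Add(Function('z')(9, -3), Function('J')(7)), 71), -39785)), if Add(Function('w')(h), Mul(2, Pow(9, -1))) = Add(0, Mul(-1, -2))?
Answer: -761791884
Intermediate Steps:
Function('w')(h) = Rational(16, 9) (Function('w')(h) = Add(Rational(-2, 9), Add(0, Mul(-1, -2))) = Add(Rational(-2, 9), Add(0, 2)) = Add(Rational(-2, 9), 2) = Rational(16, 9))
Function('y')(M) = Add(3, Mul(6, M))
Function('J')(K) = Mul(K, Add(-41, Mul(Rational(41, 3), K))) (Function('J')(K) = Mul(Mul(Add(-3, K), Add(3, Mul(6, Rational(16, 9)))), K) = Mul(Mul(Add(-3, K), Add(3, Rational(32, 3))), K) = Mul(Mul(Add(-3, K), Rational(41, 3)), K) = Mul(Add(-41, Mul(Rational(41, 3), K)), K) = Mul(K, Add(-41, Mul(Rational(41, 3), K))))
Mul(Add(26866, 32516), Add(Mul(Add(Function('z')(9, -3), Function('J')(7)), 71), -39785)) = Mul(Add(26866, 32516), Add(Mul(Add(-3, Mul(Rational(41, 3), 7, Add(-3, 7))), 71), -39785)) = Mul(59382, Add(Mul(Add(-3, Mul(Rational(41, 3), 7, 4)), 71), -39785)) = Mul(59382, Add(Mul(Add(-3, Rational(1148, 3)), 71), -39785)) = Mul(59382, Add(Mul(Rational(1139, 3), 71), -39785)) = Mul(59382, Add(Rational(80869, 3), -39785)) = Mul(59382, Rational(-38486, 3)) = -761791884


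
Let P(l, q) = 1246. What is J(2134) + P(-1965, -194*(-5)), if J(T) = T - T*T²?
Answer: -9718138724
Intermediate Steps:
J(T) = T - T³
J(2134) + P(-1965, -194*(-5)) = (2134 - 1*2134³) + 1246 = (2134 - 1*9718142104) + 1246 = (2134 - 9718142104) + 1246 = -9718139970 + 1246 = -9718138724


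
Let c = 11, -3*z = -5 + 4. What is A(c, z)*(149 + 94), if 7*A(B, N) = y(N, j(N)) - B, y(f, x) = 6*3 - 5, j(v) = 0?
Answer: 486/7 ≈ 69.429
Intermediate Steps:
z = 1/3 (z = -(-5 + 4)/3 = -1/3*(-1) = 1/3 ≈ 0.33333)
y(f, x) = 13 (y(f, x) = 18 - 5 = 13)
A(B, N) = 13/7 - B/7 (A(B, N) = (13 - B)/7 = 13/7 - B/7)
A(c, z)*(149 + 94) = (13/7 - 1/7*11)*(149 + 94) = (13/7 - 11/7)*243 = (2/7)*243 = 486/7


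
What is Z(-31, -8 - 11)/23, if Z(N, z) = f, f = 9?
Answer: 9/23 ≈ 0.39130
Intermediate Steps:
Z(N, z) = 9
Z(-31, -8 - 11)/23 = 9/23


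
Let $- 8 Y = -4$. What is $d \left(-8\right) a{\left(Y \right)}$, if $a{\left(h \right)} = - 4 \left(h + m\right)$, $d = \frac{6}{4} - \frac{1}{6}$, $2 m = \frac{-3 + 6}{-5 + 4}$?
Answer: $- \frac{128}{3} \approx -42.667$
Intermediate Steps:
$Y = \frac{1}{2}$ ($Y = \left(- \frac{1}{8}\right) \left(-4\right) = \frac{1}{2} \approx 0.5$)
$m = - \frac{3}{2}$ ($m = \frac{\left(-3 + 6\right) \frac{1}{-5 + 4}}{2} = \frac{3 \frac{1}{-1}}{2} = \frac{3 \left(-1\right)}{2} = \frac{1}{2} \left(-3\right) = - \frac{3}{2} \approx -1.5$)
$d = \frac{4}{3}$ ($d = 6 \cdot \frac{1}{4} - \frac{1}{6} = \frac{3}{2} - \frac{1}{6} = \frac{4}{3} \approx 1.3333$)
$a{\left(h \right)} = 6 - 4 h$ ($a{\left(h \right)} = - 4 \left(h - \frac{3}{2}\right) = - 4 \left(- \frac{3}{2} + h\right) = 6 - 4 h$)
$d \left(-8\right) a{\left(Y \right)} = \frac{4}{3} \left(-8\right) \left(6 - 2\right) = - \frac{32 \left(6 - 2\right)}{3} = \left(- \frac{32}{3}\right) 4 = - \frac{128}{3}$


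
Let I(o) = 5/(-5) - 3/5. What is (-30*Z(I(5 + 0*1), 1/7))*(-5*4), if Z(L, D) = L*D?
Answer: -960/7 ≈ -137.14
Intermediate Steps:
I(o) = -8/5 (I(o) = 5*(-1/5) - 3*1/5 = -1 - 3/5 = -8/5)
Z(L, D) = D*L
(-30*Z(I(5 + 0*1), 1/7))*(-5*4) = (-30*(-8)/(7*5))*(-5*4) = -30*(-8)/(7*5)*(-20) = -30*(-8/35)*(-20) = (48/7)*(-20) = -960/7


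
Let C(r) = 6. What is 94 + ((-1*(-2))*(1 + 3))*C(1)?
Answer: 142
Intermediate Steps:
94 + ((-1*(-2))*(1 + 3))*C(1) = 94 + ((-1*(-2))*(1 + 3))*6 = 94 + (2*4)*6 = 94 + 8*6 = 94 + 48 = 142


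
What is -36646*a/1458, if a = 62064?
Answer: -126355408/81 ≈ -1.5599e+6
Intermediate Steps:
-36646*a/1458 = -36646/(1458/62064) = -36646/(1458*(1/62064)) = -36646/81/3448 = -36646*3448/81 = -126355408/81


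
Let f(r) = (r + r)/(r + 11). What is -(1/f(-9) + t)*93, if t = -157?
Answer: 43834/3 ≈ 14611.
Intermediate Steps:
f(r) = 2*r/(11 + r) (f(r) = (2*r)/(11 + r) = 2*r/(11 + r))
-(1/f(-9) + t)*93 = -(1/(2*(-9)/(11 - 9)) - 157)*93 = -(1/(2*(-9)/2) - 157)*93 = -(1/(2*(-9)*(½)) - 157)*93 = -(1/(-9) - 157)*93 = -(-⅑ - 157)*93 = -(-1414)*93/9 = -1*(-43834/3) = 43834/3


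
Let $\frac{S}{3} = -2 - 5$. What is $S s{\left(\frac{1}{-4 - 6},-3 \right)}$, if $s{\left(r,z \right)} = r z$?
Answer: $- \frac{63}{10} \approx -6.3$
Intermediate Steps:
$S = -21$ ($S = 3 \left(-2 - 5\right) = 3 \left(-7\right) = -21$)
$S s{\left(\frac{1}{-4 - 6},-3 \right)} = - 21 \frac{1}{-4 - 6} \left(-3\right) = - 21 \frac{1}{-10} \left(-3\right) = - 21 \left(\left(- \frac{1}{10}\right) \left(-3\right)\right) = \left(-21\right) \frac{3}{10} = - \frac{63}{10}$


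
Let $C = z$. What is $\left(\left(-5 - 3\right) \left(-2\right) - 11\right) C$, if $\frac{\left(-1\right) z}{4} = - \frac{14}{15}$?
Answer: $\frac{56}{3} \approx 18.667$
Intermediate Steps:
$z = \frac{56}{15}$ ($z = - 4 \left(- \frac{14}{15}\right) = - 4 \left(\left(-14\right) \frac{1}{15}\right) = \left(-4\right) \left(- \frac{14}{15}\right) = \frac{56}{15} \approx 3.7333$)
$C = \frac{56}{15} \approx 3.7333$
$\left(\left(-5 - 3\right) \left(-2\right) - 11\right) C = \left(\left(-5 - 3\right) \left(-2\right) - 11\right) \frac{56}{15} = \left(\left(-8\right) \left(-2\right) - 11\right) \frac{56}{15} = \left(16 - 11\right) \frac{56}{15} = 5 \cdot \frac{56}{15} = \frac{56}{3}$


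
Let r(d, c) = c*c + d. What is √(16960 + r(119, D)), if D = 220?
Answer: √65479 ≈ 255.89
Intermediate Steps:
r(d, c) = d + c² (r(d, c) = c² + d = d + c²)
√(16960 + r(119, D)) = √(16960 + (119 + 220²)) = √(16960 + (119 + 48400)) = √(16960 + 48519) = √65479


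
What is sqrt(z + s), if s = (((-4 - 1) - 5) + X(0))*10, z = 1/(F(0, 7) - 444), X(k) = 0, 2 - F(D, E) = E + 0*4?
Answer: 3*I*sqrt(2240061)/449 ≈ 10.0*I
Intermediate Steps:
F(D, E) = 2 - E (F(D, E) = 2 - (E + 0*4) = 2 - (E + 0) = 2 - E)
z = -1/449 (z = 1/((2 - 1*7) - 444) = 1/((2 - 7) - 444) = 1/(-5 - 444) = 1/(-449) = -1/449 ≈ -0.0022272)
s = -100 (s = (((-4 - 1) - 5) + 0)*10 = ((-5 - 5) + 0)*10 = (-10 + 0)*10 = -10*10 = -100)
sqrt(z + s) = sqrt(-1/449 - 100) = sqrt(-44901/449) = 3*I*sqrt(2240061)/449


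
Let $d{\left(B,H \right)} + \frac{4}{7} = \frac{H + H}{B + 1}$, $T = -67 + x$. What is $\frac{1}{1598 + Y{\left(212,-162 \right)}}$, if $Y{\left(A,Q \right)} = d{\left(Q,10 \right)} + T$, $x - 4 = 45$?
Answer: $\frac{23}{36324} \approx 0.00063319$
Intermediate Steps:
$x = 49$ ($x = 4 + 45 = 49$)
$T = -18$ ($T = -67 + 49 = -18$)
$d{\left(B,H \right)} = - \frac{4}{7} + \frac{2 H}{1 + B}$ ($d{\left(B,H \right)} = - \frac{4}{7} + \frac{H + H}{B + 1} = - \frac{4}{7} + \frac{2 H}{1 + B}$)
$Y{\left(A,Q \right)} = -18 + \frac{2 \left(68 - 2 Q\right)}{7 \left(1 + Q\right)}$ ($Y{\left(A,Q \right)} = \frac{2 \left(-2 - 2 Q + 7 \cdot 10\right)}{7 \left(1 + Q\right)} - 18 = \frac{2 \left(-2 - 2 Q + 70\right)}{7 \left(1 + Q\right)} - 18 = \frac{2 \left(68 - 2 Q\right)}{7 \left(1 + Q\right)} - 18 = -18 + \frac{2 \left(68 - 2 Q\right)}{7 \left(1 + Q\right)}$)
$\frac{1}{1598 + Y{\left(212,-162 \right)}} = \frac{1}{1598 + \frac{10 \left(1 - -2106\right)}{7 \left(1 - 162\right)}} = \frac{1}{1598 + \frac{10 \left(1 + 2106\right)}{7 \left(-161\right)}} = \frac{1}{1598 + \frac{10}{7} \left(- \frac{1}{161}\right) 2107} = \frac{1}{1598 - \frac{430}{23}} = \frac{1}{\frac{36324}{23}} = \frac{23}{36324}$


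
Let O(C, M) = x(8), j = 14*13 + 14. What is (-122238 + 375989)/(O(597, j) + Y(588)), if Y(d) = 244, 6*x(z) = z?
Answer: 761253/736 ≈ 1034.3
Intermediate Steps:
x(z) = z/6
j = 196 (j = 182 + 14 = 196)
O(C, M) = 4/3 (O(C, M) = (⅙)*8 = 4/3)
(-122238 + 375989)/(O(597, j) + Y(588)) = (-122238 + 375989)/(4/3 + 244) = 253751/(736/3) = 253751*(3/736) = 761253/736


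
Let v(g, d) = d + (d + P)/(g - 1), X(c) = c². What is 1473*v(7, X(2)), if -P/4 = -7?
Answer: 13748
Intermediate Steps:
P = 28 (P = -4*(-7) = 28)
v(g, d) = d + (28 + d)/(-1 + g) (v(g, d) = d + (d + 28)/(g - 1) = d + (28 + d)/(-1 + g))
1473*v(7, X(2)) = 1473*((28 + 2²*7)/(-1 + 7)) = 1473*((28 + 4*7)/6) = 1473*((28 + 28)/6) = 1473*((⅙)*56) = 1473*(28/3) = 13748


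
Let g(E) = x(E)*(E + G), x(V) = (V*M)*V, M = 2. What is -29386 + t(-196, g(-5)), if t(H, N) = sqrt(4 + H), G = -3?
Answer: -29386 + 8*I*sqrt(3) ≈ -29386.0 + 13.856*I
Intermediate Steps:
x(V) = 2*V**2 (x(V) = (V*2)*V = (2*V)*V = 2*V**2)
g(E) = 2*E**2*(-3 + E) (g(E) = (2*E**2)*(E - 3) = (2*E**2)*(-3 + E) = 2*E**2*(-3 + E))
-29386 + t(-196, g(-5)) = -29386 + sqrt(4 - 196) = -29386 + sqrt(-192) = -29386 + 8*I*sqrt(3)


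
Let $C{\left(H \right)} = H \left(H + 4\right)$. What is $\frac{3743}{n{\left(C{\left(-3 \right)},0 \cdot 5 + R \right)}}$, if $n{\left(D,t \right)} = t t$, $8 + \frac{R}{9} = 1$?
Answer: $\frac{3743}{3969} \approx 0.94306$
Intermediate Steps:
$R = -63$ ($R = -72 + 9 \cdot 1 = -72 + 9 = -63$)
$C{\left(H \right)} = H \left(4 + H\right)$
$n{\left(D,t \right)} = t^{2}$
$\frac{3743}{n{\left(C{\left(-3 \right)},0 \cdot 5 + R \right)}} = \frac{3743}{\left(0 \cdot 5 - 63\right)^{2}} = \frac{3743}{\left(0 - 63\right)^{2}} = \frac{3743}{\left(-63\right)^{2}} = \frac{3743}{3969}$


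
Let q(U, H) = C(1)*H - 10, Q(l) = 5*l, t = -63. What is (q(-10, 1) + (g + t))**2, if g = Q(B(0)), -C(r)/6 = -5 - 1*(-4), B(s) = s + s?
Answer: 4489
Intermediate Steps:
B(s) = 2*s
C(r) = 6 (C(r) = -6*(-5 - 1*(-4)) = -6*(-5 + 4) = -6*(-1) = 6)
q(U, H) = -10 + 6*H (q(U, H) = 6*H - 10 = -10 + 6*H)
g = 0 (g = 5*(2*0) = 5*0 = 0)
(q(-10, 1) + (g + t))**2 = ((-10 + 6*1) + (0 - 63))**2 = ((-10 + 6) - 63)**2 = (-4 - 63)**2 = (-67)**2 = 4489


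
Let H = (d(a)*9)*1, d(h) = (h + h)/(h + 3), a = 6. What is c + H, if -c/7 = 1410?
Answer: -9858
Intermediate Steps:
d(h) = 2*h/(3 + h) (d(h) = (2*h)/(3 + h) = 2*h/(3 + h))
H = 12 (H = ((2*6/(3 + 6))*9)*1 = ((2*6/9)*9)*1 = ((2*6*(⅑))*9)*1 = ((4/3)*9)*1 = 12*1 = 12)
c = -9870 (c = -7*1410 = -9870)
c + H = -9870 + 12 = -9858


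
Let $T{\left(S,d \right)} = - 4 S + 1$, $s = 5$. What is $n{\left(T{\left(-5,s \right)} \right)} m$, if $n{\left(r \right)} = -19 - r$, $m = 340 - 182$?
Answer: $-6320$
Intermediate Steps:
$m = 158$
$T{\left(S,d \right)} = 1 - 4 S$
$n{\left(T{\left(-5,s \right)} \right)} m = \left(-19 - \left(1 - -20\right)\right) 158 = \left(-19 - \left(1 + 20\right)\right) 158 = \left(-19 - 21\right) 158 = \left(-40\right) 158 = -6320$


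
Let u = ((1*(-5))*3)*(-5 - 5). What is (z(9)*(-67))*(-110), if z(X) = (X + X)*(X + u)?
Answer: 21092940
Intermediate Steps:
u = 150 (u = -5*3*(-10) = -15*(-10) = 150)
z(X) = 2*X*(150 + X) (z(X) = (X + X)*(X + 150) = (2*X)*(150 + X) = 2*X*(150 + X))
(z(9)*(-67))*(-110) = ((2*9*(150 + 9))*(-67))*(-110) = ((2*9*159)*(-67))*(-110) = (2862*(-67))*(-110) = -191754*(-110) = 21092940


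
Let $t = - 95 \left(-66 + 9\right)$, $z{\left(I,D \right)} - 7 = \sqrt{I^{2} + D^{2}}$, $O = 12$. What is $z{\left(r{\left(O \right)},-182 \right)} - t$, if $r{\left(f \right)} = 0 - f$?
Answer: $-5408 + 2 \sqrt{8317} \approx -5225.6$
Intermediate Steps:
$r{\left(f \right)} = - f$
$z{\left(I,D \right)} = 7 + \sqrt{D^{2} + I^{2}}$ ($z{\left(I,D \right)} = 7 + \sqrt{I^{2} + D^{2}} = 7 + \sqrt{D^{2} + I^{2}}$)
$t = 5415$ ($t = \left(-95\right) \left(-57\right) = 5415$)
$z{\left(r{\left(O \right)},-182 \right)} - t = \left(7 + \sqrt{\left(-182\right)^{2} + \left(\left(-1\right) 12\right)^{2}}\right) - 5415 = \left(7 + \sqrt{33124 + \left(-12\right)^{2}}\right) - 5415 = \left(7 + \sqrt{33124 + 144}\right) - 5415 = \left(7 + \sqrt{33268}\right) - 5415 = \left(7 + 2 \sqrt{8317}\right) - 5415 = -5408 + 2 \sqrt{8317}$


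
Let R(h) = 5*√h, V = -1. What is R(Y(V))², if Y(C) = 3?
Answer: 75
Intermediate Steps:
R(Y(V))² = (5*√3)² = 75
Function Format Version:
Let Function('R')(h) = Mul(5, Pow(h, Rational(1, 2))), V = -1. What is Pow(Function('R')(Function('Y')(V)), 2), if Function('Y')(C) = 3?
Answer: 75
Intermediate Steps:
Pow(Function('R')(Function('Y')(V)), 2) = Pow(Mul(5, Pow(3, Rational(1, 2))), 2) = 75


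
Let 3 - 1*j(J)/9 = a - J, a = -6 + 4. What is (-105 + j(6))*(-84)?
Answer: 504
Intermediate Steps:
a = -2
j(J) = 45 + 9*J (j(J) = 27 - 9*(-2 - J) = 27 + (18 + 9*J) = 45 + 9*J)
(-105 + j(6))*(-84) = (-105 + (45 + 9*6))*(-84) = (-105 + (45 + 54))*(-84) = (-105 + 99)*(-84) = -6*(-84) = 504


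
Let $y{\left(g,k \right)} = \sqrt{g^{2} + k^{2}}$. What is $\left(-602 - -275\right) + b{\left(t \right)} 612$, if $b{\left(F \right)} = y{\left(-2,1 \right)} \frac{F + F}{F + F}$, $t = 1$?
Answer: $-327 + 612 \sqrt{5} \approx 1041.5$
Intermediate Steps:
$b{\left(F \right)} = \sqrt{5}$ ($b{\left(F \right)} = \sqrt{\left(-2\right)^{2} + 1^{2}} \frac{F + F}{F + F} = \sqrt{4 + 1} \frac{2 F}{2 F} = \sqrt{5} \cdot 2 F \frac{1}{2 F} = \sqrt{5} \cdot 1 = \sqrt{5}$)
$\left(-602 - -275\right) + b{\left(t \right)} 612 = \left(-602 - -275\right) + \sqrt{5} \cdot 612 = \left(-602 + 275\right) + 612 \sqrt{5} = -327 + 612 \sqrt{5}$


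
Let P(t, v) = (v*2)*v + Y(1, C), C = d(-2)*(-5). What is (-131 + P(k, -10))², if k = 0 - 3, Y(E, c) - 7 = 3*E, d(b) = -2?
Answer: 6241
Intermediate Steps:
C = 10 (C = -2*(-5) = 10)
Y(E, c) = 7 + 3*E
k = -3
P(t, v) = 10 + 2*v² (P(t, v) = (v*2)*v + (7 + 3*1) = (2*v)*v + (7 + 3) = 2*v² + 10 = 10 + 2*v²)
(-131 + P(k, -10))² = (-131 + (10 + 2*(-10)²))² = (-131 + (10 + 2*100))² = (-131 + (10 + 200))² = (-131 + 210)² = 79² = 6241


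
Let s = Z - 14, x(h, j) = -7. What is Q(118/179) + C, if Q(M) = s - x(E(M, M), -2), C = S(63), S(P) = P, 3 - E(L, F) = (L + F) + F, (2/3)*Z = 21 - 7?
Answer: 77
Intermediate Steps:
Z = 21 (Z = 3*(21 - 7)/2 = (3/2)*14 = 21)
E(L, F) = 3 - L - 2*F (E(L, F) = 3 - ((L + F) + F) = 3 - ((F + L) + F) = 3 - (L + 2*F) = 3 + (-L - 2*F) = 3 - L - 2*F)
C = 63
s = 7 (s = 21 - 14 = 7)
Q(M) = 14 (Q(M) = 7 - 1*(-7) = 7 + 7 = 14)
Q(118/179) + C = 14 + 63 = 77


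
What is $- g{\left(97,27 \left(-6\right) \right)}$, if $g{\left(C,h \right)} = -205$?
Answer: $205$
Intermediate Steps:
$- g{\left(97,27 \left(-6\right) \right)} = \left(-1\right) \left(-205\right) = 205$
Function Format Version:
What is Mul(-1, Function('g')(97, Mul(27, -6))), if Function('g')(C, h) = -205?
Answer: 205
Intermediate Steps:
Mul(-1, Function('g')(97, Mul(27, -6))) = Mul(-1, -205) = 205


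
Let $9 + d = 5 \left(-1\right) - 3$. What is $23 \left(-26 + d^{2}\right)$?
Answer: $6049$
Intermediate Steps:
$d = -17$ ($d = -9 + \left(5 \left(-1\right) - 3\right) = -9 - 8 = -17$)
$23 \left(-26 + d^{2}\right) = 23 \left(-26 + \left(-17\right)^{2}\right) = 23 \left(-26 + 289\right) = 23 \cdot 263 = 6049$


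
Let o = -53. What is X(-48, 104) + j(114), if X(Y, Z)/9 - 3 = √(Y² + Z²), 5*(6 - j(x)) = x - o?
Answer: -⅖ + 72*√205 ≈ 1030.5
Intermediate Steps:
j(x) = -23/5 - x/5 (j(x) = 6 - (x - 1*(-53))/5 = 6 - (x + 53)/5 = 6 - (53 + x)/5 = 6 + (-53/5 - x/5) = -23/5 - x/5)
X(Y, Z) = 27 + 9*√(Y² + Z²)
X(-48, 104) + j(114) = (27 + 9*√((-48)² + 104²)) + (-23/5 - ⅕*114) = (27 + 9*√(2304 + 10816)) + (-23/5 - 114/5) = (27 + 9*√13120) - 137/5 = (27 + 9*(8*√205)) - 137/5 = (27 + 72*√205) - 137/5 = -⅖ + 72*√205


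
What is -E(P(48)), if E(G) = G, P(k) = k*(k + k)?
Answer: -4608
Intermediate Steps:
P(k) = 2*k² (P(k) = k*(2*k) = 2*k²)
-E(P(48)) = -2*48² = -2*2304 = -1*4608 = -4608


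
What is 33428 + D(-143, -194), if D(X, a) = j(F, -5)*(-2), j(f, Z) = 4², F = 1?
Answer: 33396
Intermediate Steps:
j(f, Z) = 16
D(X, a) = -32 (D(X, a) = 16*(-2) = -32)
33428 + D(-143, -194) = 33428 - 32 = 33396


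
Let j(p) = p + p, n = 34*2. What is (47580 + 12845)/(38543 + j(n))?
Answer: 60425/38679 ≈ 1.5622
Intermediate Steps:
n = 68
j(p) = 2*p
(47580 + 12845)/(38543 + j(n)) = (47580 + 12845)/(38543 + 2*68) = 60425/(38543 + 136) = 60425/38679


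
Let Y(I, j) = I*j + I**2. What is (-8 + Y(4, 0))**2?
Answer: 64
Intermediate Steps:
Y(I, j) = I**2 + I*j
(-8 + Y(4, 0))**2 = (-8 + 4*(4 + 0))**2 = (-8 + 4*4)**2 = (-8 + 16)**2 = 8**2 = 64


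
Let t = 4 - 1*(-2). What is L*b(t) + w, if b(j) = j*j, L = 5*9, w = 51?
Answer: 1671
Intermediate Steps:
t = 6 (t = 4 + 2 = 6)
L = 45
b(j) = j**2
L*b(t) + w = 45*6**2 + 51 = 45*36 + 51 = 1620 + 51 = 1671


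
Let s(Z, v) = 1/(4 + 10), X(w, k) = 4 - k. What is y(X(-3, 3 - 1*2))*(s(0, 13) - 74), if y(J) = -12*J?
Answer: 18630/7 ≈ 2661.4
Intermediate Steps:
s(Z, v) = 1/14
y(X(-3, 3 - 1*2))*(s(0, 13) - 74) = (-12*(4 - (3 - 1*2)))*(1/14 - 74) = -12*(4 - (3 - 2))*(-1035/14) = -12*(4 - 1*1)*(-1035/14) = -12*(4 - 1)*(-1035/14) = -12*3*(-1035/14) = -36*(-1035/14) = 18630/7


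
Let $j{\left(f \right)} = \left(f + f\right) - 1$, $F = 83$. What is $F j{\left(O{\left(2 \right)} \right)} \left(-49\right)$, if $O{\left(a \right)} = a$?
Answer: $-12201$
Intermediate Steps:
$j{\left(f \right)} = -1 + 2 f$ ($j{\left(f \right)} = 2 f - 1 = -1 + 2 f$)
$F j{\left(O{\left(2 \right)} \right)} \left(-49\right) = 83 \left(-1 + 2 \cdot 2\right) \left(-49\right) = 83 \left(-1 + 4\right) \left(-49\right) = 83 \cdot 3 \left(-49\right) = 249 \left(-49\right) = -12201$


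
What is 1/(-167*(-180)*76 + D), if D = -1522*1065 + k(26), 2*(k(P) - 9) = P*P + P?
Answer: 1/663990 ≈ 1.5060e-6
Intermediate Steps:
k(P) = 9 + P/2 + P²/2 (k(P) = 9 + (P*P + P)/2 = 9 + (P² + P)/2 = 9 + (P + P²)/2 = 9 + (P/2 + P²/2) = 9 + P/2 + P²/2)
D = -1620570 (D = -1522*1065 + (9 + (½)*26 + (½)*26²) = -1620930 + (9 + 13 + (½)*676) = -1620930 + (9 + 13 + 338) = -1620930 + 360 = -1620570)
1/(-167*(-180)*76 + D) = 1/(-167*(-180)*76 - 1620570) = 1/(30060*76 - 1620570) = 1/(2284560 - 1620570) = 1/663990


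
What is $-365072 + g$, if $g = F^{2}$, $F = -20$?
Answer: $-364672$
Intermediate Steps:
$g = 400$ ($g = \left(-20\right)^{2} = 400$)
$-365072 + g = -365072 + 400 = -364672$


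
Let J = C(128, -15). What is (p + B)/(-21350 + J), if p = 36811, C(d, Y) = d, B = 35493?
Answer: -36152/10611 ≈ -3.4070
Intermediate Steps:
J = 128
(p + B)/(-21350 + J) = (36811 + 35493)/(-21350 + 128) = 72304/(-21222) = 72304*(-1/21222) = -36152/10611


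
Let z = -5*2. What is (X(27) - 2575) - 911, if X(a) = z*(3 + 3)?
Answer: -3546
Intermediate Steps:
z = -10
X(a) = -60 (X(a) = -10*(3 + 3) = -10*6 = -60)
(X(27) - 2575) - 911 = (-60 - 2575) - 911 = -2635 - 911 = -3546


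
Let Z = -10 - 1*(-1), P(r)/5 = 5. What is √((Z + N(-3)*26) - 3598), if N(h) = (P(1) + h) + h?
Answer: I*√3113 ≈ 55.794*I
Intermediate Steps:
P(r) = 25 (P(r) = 5*5 = 25)
N(h) = 25 + 2*h (N(h) = (25 + h) + h = 25 + 2*h)
Z = -9 (Z = -10 + 1 = -9)
√((Z + N(-3)*26) - 3598) = √((-9 + (25 + 2*(-3))*26) - 3598) = √((-9 + (25 - 6)*26) - 3598) = √((-9 + 19*26) - 3598) = √((-9 + 494) - 3598) = √(485 - 3598) = √(-3113) = I*√3113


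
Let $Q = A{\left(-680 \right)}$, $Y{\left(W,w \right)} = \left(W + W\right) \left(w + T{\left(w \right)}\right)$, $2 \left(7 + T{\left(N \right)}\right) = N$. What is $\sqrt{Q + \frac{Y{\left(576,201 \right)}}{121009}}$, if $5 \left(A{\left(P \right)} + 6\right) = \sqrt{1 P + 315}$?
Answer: $\frac{\sqrt{-1170126777750 + 73215890405 i \sqrt{365}}}{605045} \approx 0.94479 + 2.0221 i$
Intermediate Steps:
$T{\left(N \right)} = -7 + \frac{N}{2}$
$Y{\left(W,w \right)} = 2 W \left(-7 + \frac{3 w}{2}\right)$ ($Y{\left(W,w \right)} = \left(W + W\right) \left(w + \left(-7 + \frac{w}{2}\right)\right) = 2 W \left(-7 + \frac{3 w}{2}\right)$)
$A{\left(P \right)} = -6 + \frac{\sqrt{315 + P}}{5}$ ($A{\left(P \right)} = -6 + \frac{\sqrt{1 P + 315}}{5} = -6 + \frac{\sqrt{P + 315}}{5} = -6 + \frac{\sqrt{315 + P}}{5}$)
$Q = -6 + \frac{i \sqrt{365}}{5}$ ($Q = -6 + \frac{\sqrt{315 - 680}}{5} = -6 + \frac{\sqrt{-365}}{5} = -6 + \frac{i \sqrt{365}}{5} \approx -6.0 + 3.821 i$)
$\sqrt{Q + \frac{Y{\left(576,201 \right)}}{121009}} = \sqrt{\left(-6 + \frac{i \sqrt{365}}{5}\right) + \frac{576 \left(-14 + 3 \cdot 201\right)}{121009}} = \sqrt{\left(-6 + \frac{i \sqrt{365}}{5}\right) + 576 \left(-14 + 603\right) \frac{1}{121009}} = \sqrt{\left(-6 + \frac{i \sqrt{365}}{5}\right) + 576 \cdot 589 \cdot \frac{1}{121009}} = \sqrt{\left(-6 + \frac{i \sqrt{365}}{5}\right) + 339264 \cdot \frac{1}{121009}} = \sqrt{\left(-6 + \frac{i \sqrt{365}}{5}\right) + \frac{339264}{121009}} = \sqrt{- \frac{386790}{121009} + \frac{i \sqrt{365}}{5}}$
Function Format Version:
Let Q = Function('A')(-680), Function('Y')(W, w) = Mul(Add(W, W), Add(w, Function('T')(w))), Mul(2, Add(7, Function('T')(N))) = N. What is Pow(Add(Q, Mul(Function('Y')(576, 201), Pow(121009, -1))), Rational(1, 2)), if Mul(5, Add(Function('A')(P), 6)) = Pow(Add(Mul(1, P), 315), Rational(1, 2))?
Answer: Mul(Rational(1, 605045), Pow(Add(-1170126777750, Mul(73215890405, I, Pow(365, Rational(1, 2)))), Rational(1, 2))) ≈ Add(0.94479, Mul(2.0221, I))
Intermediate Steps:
Function('T')(N) = Add(-7, Mul(Rational(1, 2), N))
Function('Y')(W, w) = Mul(2, W, Add(-7, Mul(Rational(3, 2), w))) (Function('Y')(W, w) = Mul(Add(W, W), Add(w, Add(-7, Mul(Rational(1, 2), w)))) = Mul(Mul(2, W), Add(-7, Mul(Rational(3, 2), w))) = Mul(2, W, Add(-7, Mul(Rational(3, 2), w))))
Function('A')(P) = Add(-6, Mul(Rational(1, 5), Pow(Add(315, P), Rational(1, 2)))) (Function('A')(P) = Add(-6, Mul(Rational(1, 5), Pow(Add(Mul(1, P), 315), Rational(1, 2)))) = Add(-6, Mul(Rational(1, 5), Pow(Add(P, 315), Rational(1, 2)))) = Add(-6, Mul(Rational(1, 5), Pow(Add(315, P), Rational(1, 2)))))
Q = Add(-6, Mul(Rational(1, 5), I, Pow(365, Rational(1, 2)))) (Q = Add(-6, Mul(Rational(1, 5), Pow(Add(315, -680), Rational(1, 2)))) = Add(-6, Mul(Rational(1, 5), Pow(-365, Rational(1, 2)))) = Add(-6, Mul(Rational(1, 5), Mul(I, Pow(365, Rational(1, 2))))) = Add(-6, Mul(Rational(1, 5), I, Pow(365, Rational(1, 2)))) ≈ Add(-6.0000, Mul(3.8210, I)))
Pow(Add(Q, Mul(Function('Y')(576, 201), Pow(121009, -1))), Rational(1, 2)) = Pow(Add(Add(-6, Mul(Rational(1, 5), I, Pow(365, Rational(1, 2)))), Mul(Mul(576, Add(-14, Mul(3, 201))), Pow(121009, -1))), Rational(1, 2)) = Pow(Add(Add(-6, Mul(Rational(1, 5), I, Pow(365, Rational(1, 2)))), Mul(Mul(576, Add(-14, 603)), Rational(1, 121009))), Rational(1, 2)) = Pow(Add(Add(-6, Mul(Rational(1, 5), I, Pow(365, Rational(1, 2)))), Mul(Mul(576, 589), Rational(1, 121009))), Rational(1, 2)) = Pow(Add(Add(-6, Mul(Rational(1, 5), I, Pow(365, Rational(1, 2)))), Mul(339264, Rational(1, 121009))), Rational(1, 2)) = Pow(Add(Add(-6, Mul(Rational(1, 5), I, Pow(365, Rational(1, 2)))), Rational(339264, 121009)), Rational(1, 2)) = Pow(Add(Rational(-386790, 121009), Mul(Rational(1, 5), I, Pow(365, Rational(1, 2)))), Rational(1, 2))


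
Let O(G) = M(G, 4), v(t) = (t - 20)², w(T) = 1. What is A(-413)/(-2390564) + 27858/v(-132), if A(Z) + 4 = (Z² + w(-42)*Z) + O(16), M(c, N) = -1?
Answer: 7833145401/6903948832 ≈ 1.1346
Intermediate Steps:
v(t) = (-20 + t)²
O(G) = -1
A(Z) = -5 + Z + Z² (A(Z) = -4 + ((Z² + 1*Z) - 1) = -4 + ((Z² + Z) - 1) = -4 + ((Z + Z²) - 1) = -4 + (-1 + Z + Z²) = -5 + Z + Z²)
A(-413)/(-2390564) + 27858/v(-132) = (-5 - 413 + (-413)²)/(-2390564) + 27858/((-20 - 132)²) = (-5 - 413 + 170569)*(-1/2390564) + 27858/((-152)²) = 170151*(-1/2390564) + 27858/23104 = -170151/2390564 + 27858*(1/23104) = -170151/2390564 + 13929/11552 = 7833145401/6903948832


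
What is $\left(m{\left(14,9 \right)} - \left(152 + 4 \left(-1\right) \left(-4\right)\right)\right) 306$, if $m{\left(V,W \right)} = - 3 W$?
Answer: $-59670$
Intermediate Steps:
$\left(m{\left(14,9 \right)} - \left(152 + 4 \left(-1\right) \left(-4\right)\right)\right) 306 = \left(\left(-3\right) 9 - \left(152 + 4 \left(-1\right) \left(-4\right)\right)\right) 306 = \left(-27 - \left(152 - -16\right)\right) 306 = \left(-27 - 168\right) 306 = \left(-195\right) 306 = -59670$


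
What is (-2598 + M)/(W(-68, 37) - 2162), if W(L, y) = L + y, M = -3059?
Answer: 5657/2193 ≈ 2.5796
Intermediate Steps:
(-2598 + M)/(W(-68, 37) - 2162) = (-2598 - 3059)/((-68 + 37) - 2162) = -5657/(-31 - 2162) = -5657/(-2193) = -5657*(-1/2193) = 5657/2193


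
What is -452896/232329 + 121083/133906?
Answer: -32514399469/31110247074 ≈ -1.0451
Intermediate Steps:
-452896/232329 + 121083/133906 = -32514399469/31110247074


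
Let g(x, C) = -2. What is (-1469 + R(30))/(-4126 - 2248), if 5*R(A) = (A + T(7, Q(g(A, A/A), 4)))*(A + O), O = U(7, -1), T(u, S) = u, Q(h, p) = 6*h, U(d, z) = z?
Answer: 3136/15935 ≈ 0.19680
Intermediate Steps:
O = -1
R(A) = (-1 + A)*(7 + A)/5 (R(A) = ((A + 7)*(A - 1))/5 = ((7 + A)*(-1 + A))/5 = ((-1 + A)*(7 + A))/5 = (-1 + A)*(7 + A)/5)
(-1469 + R(30))/(-4126 - 2248) = (-1469 + (-7/5 + (⅕)*30² + (6/5)*30))/(-4126 - 2248) = (-1469 + (-7/5 + (⅕)*900 + 36))/(-6374) = (-1469 + (-7/5 + 180 + 36))*(-1/6374) = (-1469 + 1073/5)*(-1/6374) = -6272/5*(-1/6374) = 3136/15935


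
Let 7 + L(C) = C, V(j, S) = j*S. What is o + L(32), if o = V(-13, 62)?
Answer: -781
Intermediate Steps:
V(j, S) = S*j
o = -806 (o = 62*(-13) = -806)
L(C) = -7 + C
o + L(32) = -806 + (-7 + 32) = -806 + 25 = -781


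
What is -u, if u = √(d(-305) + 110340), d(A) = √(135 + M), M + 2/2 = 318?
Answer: -√(110340 + 2*√113) ≈ -332.21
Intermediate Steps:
M = 317 (M = -1 + 318 = 317)
d(A) = 2*√113 (d(A) = √(135 + 317) = √452 = 2*√113)
u = √(110340 + 2*√113) (u = √(2*√113 + 110340) = √(110340 + 2*√113) ≈ 332.21)
-u = -√(110340 + 2*√113)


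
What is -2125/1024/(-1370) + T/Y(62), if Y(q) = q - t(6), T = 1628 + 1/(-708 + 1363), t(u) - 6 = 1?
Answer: 299205003041/10107750400 ≈ 29.602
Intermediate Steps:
t(u) = 7 (t(u) = 6 + 1 = 7)
T = 1066341/655 (T = 1628 + 1/655 = 1066341/655 ≈ 1628.0)
Y(q) = -7 + q (Y(q) = q - 1*7 = q - 7 = -7 + q)
-2125/1024/(-1370) + T/Y(62) = -2125/1024/(-1370) + 1066341/(655*(-7 + 62)) = -2125*1/1024*(-1/1370) + (1066341/655)/55 = -2125/1024*(-1/1370) + (1066341/655)*(1/55) = 425/280576 + 1066341/36025 = 299205003041/10107750400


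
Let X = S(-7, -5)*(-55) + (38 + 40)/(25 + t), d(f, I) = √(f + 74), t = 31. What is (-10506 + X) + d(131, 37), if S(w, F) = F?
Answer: -286429/28 + √205 ≈ -10215.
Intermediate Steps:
d(f, I) = √(74 + f)
X = 7739/28 (X = -5*(-55) + (38 + 40)/(25 + 31) = 275 + 78/56 = 275 + 78*(1/56) = 275 + 39/28 = 7739/28 ≈ 276.39)
(-10506 + X) + d(131, 37) = (-10506 + 7739/28) + √(74 + 131) = -286429/28 + √205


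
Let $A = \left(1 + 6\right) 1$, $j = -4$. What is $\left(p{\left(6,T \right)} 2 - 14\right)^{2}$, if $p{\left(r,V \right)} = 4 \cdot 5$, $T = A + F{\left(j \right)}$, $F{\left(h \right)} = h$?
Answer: $676$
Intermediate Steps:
$A = 7$ ($A = 7 \cdot 1 = 7$)
$T = 3$ ($T = 7 - 4 = 3$)
$p{\left(r,V \right)} = 20$
$\left(p{\left(6,T \right)} 2 - 14\right)^{2} = \left(20 \cdot 2 - 14\right)^{2} = \left(40 - 14\right)^{2} = 26^{2} = 676$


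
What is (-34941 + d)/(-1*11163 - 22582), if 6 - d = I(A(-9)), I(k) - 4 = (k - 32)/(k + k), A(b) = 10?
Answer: 349379/337450 ≈ 1.0354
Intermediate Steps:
I(k) = 4 + (-32 + k)/(2*k) (I(k) = 4 + (k - 32)/(k + k) = 4 + (-32 + k)/((2*k)) = 4 + (-32 + k)*(1/(2*k)) = 4 + (-32 + k)/(2*k))
d = 31/10 (d = 6 - (9/2 - 16/10) = 6 - (9/2 - 16*1/10) = 6 - (9/2 - 8/5) = 6 - 1*29/10 = 6 - 29/10 = 31/10 ≈ 3.1000)
(-34941 + d)/(-1*11163 - 22582) = (-34941 + 31/10)/(-1*11163 - 22582) = -349379/(10*(-11163 - 22582)) = -349379/10/(-33745) = -349379/10*(-1/33745) = 349379/337450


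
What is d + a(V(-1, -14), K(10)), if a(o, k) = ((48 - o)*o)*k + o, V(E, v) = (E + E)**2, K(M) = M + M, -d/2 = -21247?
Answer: 46018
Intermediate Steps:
d = 42494 (d = -2*(-21247) = 42494)
K(M) = 2*M
V(E, v) = 4*E**2 (V(E, v) = (2*E)**2 = 4*E**2)
a(o, k) = o + k*o*(48 - o) (a(o, k) = (o*(48 - o))*k + o = k*o*(48 - o) + o = o + k*o*(48 - o))
d + a(V(-1, -14), K(10)) = 42494 + (4*(-1)**2)*(1 + 48*(2*10) - 2*10*4*(-1)**2) = 42494 + (4*1)*(1 + 48*20 - 1*20*4*1) = 42494 + 4*(1 + 960 - 1*20*4) = 42494 + 4*(1 + 960 - 80) = 42494 + 4*881 = 42494 + 3524 = 46018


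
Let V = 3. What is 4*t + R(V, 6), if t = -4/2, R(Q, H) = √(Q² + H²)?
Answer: -8 + 3*√5 ≈ -1.2918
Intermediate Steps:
R(Q, H) = √(H² + Q²)
t = -2 (t = -4*½ = -2)
4*t + R(V, 6) = 4*(-2) + √(6² + 3²) = -8 + √(36 + 9) = -8 + √45 = -8 + 3*√5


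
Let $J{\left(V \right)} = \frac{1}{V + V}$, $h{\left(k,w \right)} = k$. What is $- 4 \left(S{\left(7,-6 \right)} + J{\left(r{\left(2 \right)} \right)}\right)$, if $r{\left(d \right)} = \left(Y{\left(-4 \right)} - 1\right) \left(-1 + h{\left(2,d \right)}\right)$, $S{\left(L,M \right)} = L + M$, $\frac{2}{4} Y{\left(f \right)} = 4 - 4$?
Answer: $-2$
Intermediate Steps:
$Y{\left(f \right)} = 0$ ($Y{\left(f \right)} = 2 \left(4 - 4\right) = 2 \cdot 0 = 0$)
$r{\left(d \right)} = -1$ ($r{\left(d \right)} = \left(0 - 1\right) \left(-1 + 2\right) = \left(-1\right) 1 = -1$)
$J{\left(V \right)} = \frac{1}{2 V}$
$- 4 \left(S{\left(7,-6 \right)} + J{\left(r{\left(2 \right)} \right)}\right) = - 4 \left(\left(7 - 6\right) + \frac{1}{2 \left(-1\right)}\right) = - 4 \left(1 + \frac{1}{2} \left(-1\right)\right) = - 4 \left(1 - \frac{1}{2}\right) = \left(-4\right) \frac{1}{2} = -2$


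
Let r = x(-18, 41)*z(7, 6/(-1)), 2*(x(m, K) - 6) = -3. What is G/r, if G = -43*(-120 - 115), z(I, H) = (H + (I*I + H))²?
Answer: 20210/12321 ≈ 1.6403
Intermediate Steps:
x(m, K) = 9/2 (x(m, K) = 6 + (½)*(-3) = 6 - 3/2 = 9/2)
z(I, H) = (I² + 2*H)² (z(I, H) = (H + (I² + H))² = (H + (H + I²))² = (I² + 2*H)²)
r = 12321/2 (r = 9*(7² + 2*(6/(-1)))²/2 = 9*(49 + 2*(6*(-1)))²/2 = 9*(49 + 2*(-6))²/2 = 9*(49 - 12)²/2 = (9/2)*37² = (9/2)*1369 = 12321/2 ≈ 6160.5)
G = 10105 (G = -43*(-235) = 10105)
G/r = 10105/(12321/2) = 10105*(2/12321) = 20210/12321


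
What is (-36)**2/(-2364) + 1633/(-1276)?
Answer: -459509/251372 ≈ -1.8280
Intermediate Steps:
(-36)**2/(-2364) + 1633/(-1276) = 1296*(-1/2364) + 1633*(-1/1276) = -108/197 - 1633/1276 = -459509/251372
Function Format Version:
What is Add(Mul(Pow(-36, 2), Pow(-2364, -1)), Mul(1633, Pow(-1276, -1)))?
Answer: Rational(-459509, 251372) ≈ -1.8280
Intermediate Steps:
Add(Mul(Pow(-36, 2), Pow(-2364, -1)), Mul(1633, Pow(-1276, -1))) = Add(Mul(1296, Rational(-1, 2364)), Mul(1633, Rational(-1, 1276))) = Add(Rational(-108, 197), Rational(-1633, 1276)) = Rational(-459509, 251372)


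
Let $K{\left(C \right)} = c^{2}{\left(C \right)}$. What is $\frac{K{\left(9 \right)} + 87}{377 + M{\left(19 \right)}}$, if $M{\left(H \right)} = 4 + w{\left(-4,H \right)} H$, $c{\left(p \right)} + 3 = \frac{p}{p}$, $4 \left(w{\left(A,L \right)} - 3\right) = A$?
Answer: $\frac{91}{419} \approx 0.21718$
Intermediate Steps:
$w{\left(A,L \right)} = 3 + \frac{A}{4}$
$c{\left(p \right)} = -2$ ($c{\left(p \right)} = -3 + \frac{p}{p} = -3 + 1 = -2$)
$M{\left(H \right)} = 4 + 2 H$ ($M{\left(H \right)} = 4 + \left(3 + \frac{1}{4} \left(-4\right)\right) H = 4 + \left(3 - 1\right) H = 4 + 2 H$)
$K{\left(C \right)} = 4$ ($K{\left(C \right)} = \left(-2\right)^{2} = 4$)
$\frac{K{\left(9 \right)} + 87}{377 + M{\left(19 \right)}} = \frac{4 + 87}{377 + \left(4 + 2 \cdot 19\right)} = \frac{91}{377 + \left(4 + 38\right)} = \frac{91}{377 + 42} = \frac{91}{419}$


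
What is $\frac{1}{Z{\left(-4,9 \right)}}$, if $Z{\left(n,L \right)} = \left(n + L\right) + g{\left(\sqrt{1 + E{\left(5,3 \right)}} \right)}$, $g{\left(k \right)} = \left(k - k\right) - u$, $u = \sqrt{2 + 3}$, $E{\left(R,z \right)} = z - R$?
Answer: $\frac{1}{4} + \frac{\sqrt{5}}{20} \approx 0.3618$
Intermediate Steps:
$u = \sqrt{5} \approx 2.2361$
$g{\left(k \right)} = - \sqrt{5}$ ($g{\left(k \right)} = \left(k - k\right) - \sqrt{5} = 0 - \sqrt{5} = - \sqrt{5}$)
$Z{\left(n,L \right)} = L + n - \sqrt{5}$ ($Z{\left(n,L \right)} = \left(n + L\right) - \sqrt{5} = \left(L + n\right) - \sqrt{5} = L + n - \sqrt{5}$)
$\frac{1}{Z{\left(-4,9 \right)}} = \frac{1}{9 - 4 - \sqrt{5}} = \frac{1}{5 - \sqrt{5}}$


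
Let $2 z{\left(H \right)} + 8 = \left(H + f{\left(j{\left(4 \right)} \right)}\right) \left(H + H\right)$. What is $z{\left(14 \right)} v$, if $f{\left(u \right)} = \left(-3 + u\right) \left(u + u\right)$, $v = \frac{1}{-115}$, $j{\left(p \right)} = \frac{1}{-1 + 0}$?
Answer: $- \frac{304}{115} \approx -2.6435$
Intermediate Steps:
$j{\left(p \right)} = -1$ ($j{\left(p \right)} = \frac{1}{-1} = -1$)
$v = - \frac{1}{115} \approx -0.0086956$
$f{\left(u \right)} = 2 u \left(-3 + u\right)$ ($f{\left(u \right)} = \left(-3 + u\right) 2 u = 2 u \left(-3 + u\right)$)
$z{\left(H \right)} = -4 + H \left(8 + H\right)$ ($z{\left(H \right)} = -4 + \frac{\left(H + 2 \left(-1\right) \left(-3 - 1\right)\right) \left(H + H\right)}{2} = -4 + \frac{\left(H + 2 \left(-1\right) \left(-4\right)\right) 2 H}{2} = -4 + \frac{\left(H + 8\right) 2 H}{2} = -4 + \frac{\left(8 + H\right) 2 H}{2} = -4 + \frac{2 H \left(8 + H\right)}{2} = -4 + H \left(8 + H\right)$)
$z{\left(14 \right)} v = \left(-4 + 14^{2} + 8 \cdot 14\right) \left(- \frac{1}{115}\right) = \left(-4 + 196 + 112\right) \left(- \frac{1}{115}\right) = 304 \left(- \frac{1}{115}\right) = - \frac{304}{115}$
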